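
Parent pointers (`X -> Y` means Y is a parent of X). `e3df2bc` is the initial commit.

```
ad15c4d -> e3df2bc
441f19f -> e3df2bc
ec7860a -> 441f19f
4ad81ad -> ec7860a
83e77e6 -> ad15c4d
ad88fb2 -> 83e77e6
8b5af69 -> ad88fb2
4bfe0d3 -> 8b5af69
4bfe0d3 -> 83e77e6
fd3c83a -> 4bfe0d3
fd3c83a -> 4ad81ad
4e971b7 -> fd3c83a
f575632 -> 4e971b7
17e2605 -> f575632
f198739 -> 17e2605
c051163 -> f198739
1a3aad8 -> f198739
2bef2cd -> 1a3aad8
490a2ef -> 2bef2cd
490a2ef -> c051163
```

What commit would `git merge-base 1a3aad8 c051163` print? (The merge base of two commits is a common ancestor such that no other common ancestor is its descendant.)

Ancestors of 1a3aad8: {17e2605, 1a3aad8, 441f19f, 4ad81ad, 4bfe0d3, 4e971b7, 83e77e6, 8b5af69, ad15c4d, ad88fb2, e3df2bc, ec7860a, f198739, f575632, fd3c83a}.
Ancestors of c051163: {17e2605, 441f19f, 4ad81ad, 4bfe0d3, 4e971b7, 83e77e6, 8b5af69, ad15c4d, ad88fb2, c051163, e3df2bc, ec7860a, f198739, f575632, fd3c83a}.
Common ancestors: {17e2605, 441f19f, 4ad81ad, 4bfe0d3, 4e971b7, 83e77e6, 8b5af69, ad15c4d, ad88fb2, e3df2bc, ec7860a, f198739, f575632, fd3c83a}.
Among these, f198739 is not an ancestor of any other common ancestor — it is the merge base.

f198739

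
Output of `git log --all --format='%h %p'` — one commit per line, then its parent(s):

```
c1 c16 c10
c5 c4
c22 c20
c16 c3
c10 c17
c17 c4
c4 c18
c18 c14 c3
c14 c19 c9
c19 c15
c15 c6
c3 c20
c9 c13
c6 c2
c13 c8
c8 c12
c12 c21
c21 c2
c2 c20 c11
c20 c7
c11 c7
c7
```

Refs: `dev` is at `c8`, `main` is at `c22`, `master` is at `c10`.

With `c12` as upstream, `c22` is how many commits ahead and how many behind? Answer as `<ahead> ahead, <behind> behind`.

1 ahead, 4 behind

Reachable from c22: {c20, c22, c7}.
Reachable from c12: {c11, c12, c2, c20, c21, c7}.
Only in c22's history (ahead): {c22} — 1.
Only in c12's history (behind): {c11, c12, c2, c21} — 4.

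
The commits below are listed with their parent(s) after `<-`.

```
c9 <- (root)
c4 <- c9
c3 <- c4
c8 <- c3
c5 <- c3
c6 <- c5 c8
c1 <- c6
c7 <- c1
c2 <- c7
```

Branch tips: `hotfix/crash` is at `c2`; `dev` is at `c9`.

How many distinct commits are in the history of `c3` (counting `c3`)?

Walking parent pointers from c3: reachable set = {c3, c4, c9}.
That is 3 commits.

3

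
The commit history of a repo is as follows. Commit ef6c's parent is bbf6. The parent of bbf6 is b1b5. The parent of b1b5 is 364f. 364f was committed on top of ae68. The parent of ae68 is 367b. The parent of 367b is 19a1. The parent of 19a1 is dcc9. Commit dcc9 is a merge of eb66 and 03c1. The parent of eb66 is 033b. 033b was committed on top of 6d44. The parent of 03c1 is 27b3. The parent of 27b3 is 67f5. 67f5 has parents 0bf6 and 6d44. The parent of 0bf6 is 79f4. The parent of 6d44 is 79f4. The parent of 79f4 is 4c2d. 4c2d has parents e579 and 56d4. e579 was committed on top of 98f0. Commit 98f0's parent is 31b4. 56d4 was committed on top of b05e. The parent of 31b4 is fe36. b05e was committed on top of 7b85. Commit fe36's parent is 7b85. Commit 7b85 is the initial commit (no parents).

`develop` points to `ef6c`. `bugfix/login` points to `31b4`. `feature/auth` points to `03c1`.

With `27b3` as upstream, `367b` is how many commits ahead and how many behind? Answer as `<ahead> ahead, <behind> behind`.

Reachable from 367b: {033b, 03c1, 0bf6, 19a1, 27b3, 31b4, 367b, 4c2d, 56d4, 67f5, 6d44, 79f4, 7b85, 98f0, b05e, dcc9, e579, eb66, fe36}.
Reachable from 27b3: {0bf6, 27b3, 31b4, 4c2d, 56d4, 67f5, 6d44, 79f4, 7b85, 98f0, b05e, e579, fe36}.
Only in 367b's history (ahead): {033b, 03c1, 19a1, 367b, dcc9, eb66} — 6.
Only in 27b3's history (behind): {} — 0.

6 ahead, 0 behind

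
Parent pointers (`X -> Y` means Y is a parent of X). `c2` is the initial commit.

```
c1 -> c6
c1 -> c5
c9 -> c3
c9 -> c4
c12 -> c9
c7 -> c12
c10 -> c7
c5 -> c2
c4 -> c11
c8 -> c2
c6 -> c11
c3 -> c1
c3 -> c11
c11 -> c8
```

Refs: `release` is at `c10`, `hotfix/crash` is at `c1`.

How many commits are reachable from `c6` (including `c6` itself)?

4

Walking parent pointers from c6: reachable set = {c11, c2, c6, c8}.
That is 4 commits.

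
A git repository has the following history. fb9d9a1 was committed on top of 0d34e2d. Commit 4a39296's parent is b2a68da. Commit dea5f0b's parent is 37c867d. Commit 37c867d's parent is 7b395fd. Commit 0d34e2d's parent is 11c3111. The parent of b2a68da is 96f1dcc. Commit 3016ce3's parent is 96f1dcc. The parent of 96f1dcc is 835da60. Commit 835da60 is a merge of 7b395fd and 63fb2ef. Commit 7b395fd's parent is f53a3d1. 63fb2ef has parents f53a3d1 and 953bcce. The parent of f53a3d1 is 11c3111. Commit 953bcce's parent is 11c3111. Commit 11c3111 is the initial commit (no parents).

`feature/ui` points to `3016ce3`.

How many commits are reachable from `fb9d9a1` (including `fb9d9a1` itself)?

3

Walking parent pointers from fb9d9a1: reachable set = {0d34e2d, 11c3111, fb9d9a1}.
That is 3 commits.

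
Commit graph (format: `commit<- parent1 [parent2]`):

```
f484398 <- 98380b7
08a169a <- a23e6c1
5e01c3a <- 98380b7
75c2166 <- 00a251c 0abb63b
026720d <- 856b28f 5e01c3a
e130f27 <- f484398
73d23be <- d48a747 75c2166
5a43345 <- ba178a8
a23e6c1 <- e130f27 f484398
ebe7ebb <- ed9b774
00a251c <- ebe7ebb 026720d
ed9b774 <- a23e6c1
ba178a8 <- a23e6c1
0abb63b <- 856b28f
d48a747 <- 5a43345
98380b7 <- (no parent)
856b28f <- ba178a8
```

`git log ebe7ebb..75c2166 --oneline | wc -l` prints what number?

7

Reachable from 75c2166: {00a251c, 026720d, 0abb63b, 5e01c3a, 75c2166, 856b28f, 98380b7, a23e6c1, ba178a8, e130f27, ebe7ebb, ed9b774, f484398}.
Reachable from ebe7ebb: {98380b7, a23e6c1, e130f27, ebe7ebb, ed9b774, f484398}.
In 75c2166's history but not ebe7ebb's: {00a251c, 026720d, 0abb63b, 5e01c3a, 75c2166, 856b28f, ba178a8} — 7 commits.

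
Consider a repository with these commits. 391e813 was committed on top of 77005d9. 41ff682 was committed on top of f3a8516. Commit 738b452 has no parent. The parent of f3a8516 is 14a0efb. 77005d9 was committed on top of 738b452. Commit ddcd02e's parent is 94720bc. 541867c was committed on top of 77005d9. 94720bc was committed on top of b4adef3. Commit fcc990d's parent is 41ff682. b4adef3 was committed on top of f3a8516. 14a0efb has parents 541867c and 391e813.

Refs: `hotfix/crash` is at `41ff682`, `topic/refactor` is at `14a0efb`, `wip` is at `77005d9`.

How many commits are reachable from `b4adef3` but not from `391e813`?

Reachable from b4adef3: {14a0efb, 391e813, 541867c, 738b452, 77005d9, b4adef3, f3a8516}.
Reachable from 391e813: {391e813, 738b452, 77005d9}.
In b4adef3's history but not 391e813's: {14a0efb, 541867c, b4adef3, f3a8516} — 4 commits.

4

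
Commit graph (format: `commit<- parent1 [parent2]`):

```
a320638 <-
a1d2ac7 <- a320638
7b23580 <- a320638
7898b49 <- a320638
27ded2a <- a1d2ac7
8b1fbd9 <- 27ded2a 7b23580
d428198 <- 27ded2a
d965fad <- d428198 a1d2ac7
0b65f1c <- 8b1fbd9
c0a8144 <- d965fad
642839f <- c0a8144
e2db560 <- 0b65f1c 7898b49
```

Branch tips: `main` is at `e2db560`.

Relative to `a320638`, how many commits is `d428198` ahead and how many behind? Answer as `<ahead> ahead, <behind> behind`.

3 ahead, 0 behind

Reachable from d428198: {27ded2a, a1d2ac7, a320638, d428198}.
Reachable from a320638: {a320638}.
Only in d428198's history (ahead): {27ded2a, a1d2ac7, d428198} — 3.
Only in a320638's history (behind): {} — 0.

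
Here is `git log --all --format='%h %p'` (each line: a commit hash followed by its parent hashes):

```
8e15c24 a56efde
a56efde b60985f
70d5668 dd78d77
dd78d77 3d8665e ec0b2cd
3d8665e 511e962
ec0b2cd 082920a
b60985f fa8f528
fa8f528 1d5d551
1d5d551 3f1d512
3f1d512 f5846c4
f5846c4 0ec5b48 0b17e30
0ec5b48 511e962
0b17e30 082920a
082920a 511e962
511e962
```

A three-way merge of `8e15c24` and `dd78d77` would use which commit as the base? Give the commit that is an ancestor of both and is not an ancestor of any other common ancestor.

Ancestors of 8e15c24: {082920a, 0b17e30, 0ec5b48, 1d5d551, 3f1d512, 511e962, 8e15c24, a56efde, b60985f, f5846c4, fa8f528}.
Ancestors of dd78d77: {082920a, 3d8665e, 511e962, dd78d77, ec0b2cd}.
Common ancestors: {082920a, 511e962}.
Among these, 082920a is not an ancestor of any other common ancestor — it is the merge base.

082920a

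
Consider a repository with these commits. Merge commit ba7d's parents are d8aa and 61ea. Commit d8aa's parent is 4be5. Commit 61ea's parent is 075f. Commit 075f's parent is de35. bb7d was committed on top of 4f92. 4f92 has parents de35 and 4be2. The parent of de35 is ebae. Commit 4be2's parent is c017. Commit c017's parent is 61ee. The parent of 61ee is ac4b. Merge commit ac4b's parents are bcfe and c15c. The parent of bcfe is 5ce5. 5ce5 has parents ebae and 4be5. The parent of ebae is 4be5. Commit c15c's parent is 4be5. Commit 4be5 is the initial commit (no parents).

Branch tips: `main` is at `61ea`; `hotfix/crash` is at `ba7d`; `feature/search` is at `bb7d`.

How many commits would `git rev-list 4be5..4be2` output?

8

Reachable from 4be2: {4be2, 4be5, 5ce5, 61ee, ac4b, bcfe, c017, c15c, ebae}.
Reachable from 4be5: {4be5}.
In 4be2's history but not 4be5's: {4be2, 5ce5, 61ee, ac4b, bcfe, c017, c15c, ebae} — 8 commits.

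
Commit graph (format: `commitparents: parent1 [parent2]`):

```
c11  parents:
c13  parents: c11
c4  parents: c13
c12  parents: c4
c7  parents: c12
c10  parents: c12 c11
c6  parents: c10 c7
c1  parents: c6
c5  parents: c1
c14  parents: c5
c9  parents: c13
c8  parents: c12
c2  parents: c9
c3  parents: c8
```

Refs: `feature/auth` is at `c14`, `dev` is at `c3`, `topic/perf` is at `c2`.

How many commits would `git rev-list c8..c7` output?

1

Reachable from c7: {c11, c12, c13, c4, c7}.
Reachable from c8: {c11, c12, c13, c4, c8}.
In c7's history but not c8's: {c7} — 1 commit.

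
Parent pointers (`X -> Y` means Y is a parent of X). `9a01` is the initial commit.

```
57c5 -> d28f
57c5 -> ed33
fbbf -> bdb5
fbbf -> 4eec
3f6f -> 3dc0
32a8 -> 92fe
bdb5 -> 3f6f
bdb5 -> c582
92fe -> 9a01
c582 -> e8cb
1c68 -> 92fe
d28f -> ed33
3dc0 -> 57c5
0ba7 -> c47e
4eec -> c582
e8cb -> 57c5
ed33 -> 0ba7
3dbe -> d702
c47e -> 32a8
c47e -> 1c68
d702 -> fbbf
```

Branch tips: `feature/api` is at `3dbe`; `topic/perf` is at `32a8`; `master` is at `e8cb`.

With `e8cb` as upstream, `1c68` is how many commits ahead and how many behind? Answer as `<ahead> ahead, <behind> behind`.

Reachable from 1c68: {1c68, 92fe, 9a01}.
Reachable from e8cb: {0ba7, 1c68, 32a8, 57c5, 92fe, 9a01, c47e, d28f, e8cb, ed33}.
Only in 1c68's history (ahead): {} — 0.
Only in e8cb's history (behind): {0ba7, 32a8, 57c5, c47e, d28f, e8cb, ed33} — 7.

0 ahead, 7 behind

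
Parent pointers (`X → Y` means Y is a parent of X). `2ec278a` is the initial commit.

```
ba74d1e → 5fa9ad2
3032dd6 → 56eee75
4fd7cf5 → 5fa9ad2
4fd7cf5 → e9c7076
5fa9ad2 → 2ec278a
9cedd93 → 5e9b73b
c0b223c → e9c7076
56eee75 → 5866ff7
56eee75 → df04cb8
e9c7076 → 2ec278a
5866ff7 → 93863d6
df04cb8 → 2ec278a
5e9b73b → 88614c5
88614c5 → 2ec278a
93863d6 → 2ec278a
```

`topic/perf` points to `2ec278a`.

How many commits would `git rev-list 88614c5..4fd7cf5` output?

3

Reachable from 4fd7cf5: {2ec278a, 4fd7cf5, 5fa9ad2, e9c7076}.
Reachable from 88614c5: {2ec278a, 88614c5}.
In 4fd7cf5's history but not 88614c5's: {4fd7cf5, 5fa9ad2, e9c7076} — 3 commits.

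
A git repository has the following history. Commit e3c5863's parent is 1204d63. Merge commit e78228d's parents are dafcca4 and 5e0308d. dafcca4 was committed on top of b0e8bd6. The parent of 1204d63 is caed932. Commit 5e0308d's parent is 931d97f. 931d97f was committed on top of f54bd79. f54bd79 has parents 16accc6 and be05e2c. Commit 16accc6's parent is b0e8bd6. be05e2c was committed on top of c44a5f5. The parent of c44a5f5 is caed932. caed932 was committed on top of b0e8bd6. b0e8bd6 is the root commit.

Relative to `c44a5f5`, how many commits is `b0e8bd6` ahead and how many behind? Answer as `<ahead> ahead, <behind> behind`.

0 ahead, 2 behind

Reachable from b0e8bd6: {b0e8bd6}.
Reachable from c44a5f5: {b0e8bd6, c44a5f5, caed932}.
Only in b0e8bd6's history (ahead): {} — 0.
Only in c44a5f5's history (behind): {c44a5f5, caed932} — 2.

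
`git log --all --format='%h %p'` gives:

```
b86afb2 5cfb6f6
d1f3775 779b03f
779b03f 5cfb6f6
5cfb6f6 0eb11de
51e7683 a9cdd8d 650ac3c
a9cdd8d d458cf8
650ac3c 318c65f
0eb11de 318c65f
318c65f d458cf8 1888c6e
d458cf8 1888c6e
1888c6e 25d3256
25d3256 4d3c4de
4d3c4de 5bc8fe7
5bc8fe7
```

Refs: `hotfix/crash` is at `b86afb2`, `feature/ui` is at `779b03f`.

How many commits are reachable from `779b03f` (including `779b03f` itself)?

Walking parent pointers from 779b03f: reachable set = {0eb11de, 1888c6e, 25d3256, 318c65f, 4d3c4de, 5bc8fe7, 5cfb6f6, 779b03f, d458cf8}.
That is 9 commits.

9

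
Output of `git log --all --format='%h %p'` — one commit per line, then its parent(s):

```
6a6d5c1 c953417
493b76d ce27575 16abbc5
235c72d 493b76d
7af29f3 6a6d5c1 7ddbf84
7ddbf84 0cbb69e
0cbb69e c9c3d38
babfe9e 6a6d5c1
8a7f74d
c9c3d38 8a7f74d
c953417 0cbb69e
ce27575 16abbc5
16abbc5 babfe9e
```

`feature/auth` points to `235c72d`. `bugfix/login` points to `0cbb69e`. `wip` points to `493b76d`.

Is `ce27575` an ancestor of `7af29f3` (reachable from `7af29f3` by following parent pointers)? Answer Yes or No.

Ancestors of 7af29f3: {0cbb69e, 6a6d5c1, 7af29f3, 7ddbf84, 8a7f74d, c953417, c9c3d38}.
ce27575 is not in that set, so it is not an ancestor of 7af29f3.

No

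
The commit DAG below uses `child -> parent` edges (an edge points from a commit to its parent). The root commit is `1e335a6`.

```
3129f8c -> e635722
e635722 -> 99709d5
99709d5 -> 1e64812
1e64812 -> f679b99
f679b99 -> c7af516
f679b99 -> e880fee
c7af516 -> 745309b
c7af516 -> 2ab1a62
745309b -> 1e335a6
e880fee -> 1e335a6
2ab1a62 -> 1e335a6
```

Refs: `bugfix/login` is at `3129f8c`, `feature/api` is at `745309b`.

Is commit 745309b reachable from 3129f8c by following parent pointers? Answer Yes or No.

Yes

Ancestors of 3129f8c (commits reachable by following parents): {1e335a6, 1e64812, 2ab1a62, 3129f8c, 745309b, 99709d5, c7af516, e635722, e880fee, f679b99}.
745309b is in that set, so it is an ancestor of 3129f8c.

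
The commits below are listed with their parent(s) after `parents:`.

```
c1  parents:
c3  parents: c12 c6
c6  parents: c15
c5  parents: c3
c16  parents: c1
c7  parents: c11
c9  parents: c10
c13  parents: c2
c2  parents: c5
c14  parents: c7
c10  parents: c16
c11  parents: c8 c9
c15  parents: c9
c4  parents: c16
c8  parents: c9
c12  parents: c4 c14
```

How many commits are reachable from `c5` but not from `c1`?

13

Reachable from c5: {c1, c10, c11, c12, c14, c15, c16, c3, c4, c5, c6, c7, c8, c9}.
Reachable from c1: {c1}.
In c5's history but not c1's: {c10, c11, c12, c14, c15, c16, c3, c4, c5, c6, c7, c8, c9} — 13 commits.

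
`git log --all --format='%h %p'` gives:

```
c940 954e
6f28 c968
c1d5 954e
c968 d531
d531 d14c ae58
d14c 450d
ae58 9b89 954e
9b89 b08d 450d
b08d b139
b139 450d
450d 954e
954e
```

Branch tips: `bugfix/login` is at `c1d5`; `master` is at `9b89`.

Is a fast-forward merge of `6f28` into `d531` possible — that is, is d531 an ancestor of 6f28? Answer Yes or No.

Yes

A fast-forward from d531 to 6f28 is possible iff d531 is an ancestor of 6f28.
Ancestors of 6f28: {450d, 6f28, 954e, 9b89, ae58, b08d, b139, c968, d14c, d531}.
d531 is among them, so fast-forward is possible.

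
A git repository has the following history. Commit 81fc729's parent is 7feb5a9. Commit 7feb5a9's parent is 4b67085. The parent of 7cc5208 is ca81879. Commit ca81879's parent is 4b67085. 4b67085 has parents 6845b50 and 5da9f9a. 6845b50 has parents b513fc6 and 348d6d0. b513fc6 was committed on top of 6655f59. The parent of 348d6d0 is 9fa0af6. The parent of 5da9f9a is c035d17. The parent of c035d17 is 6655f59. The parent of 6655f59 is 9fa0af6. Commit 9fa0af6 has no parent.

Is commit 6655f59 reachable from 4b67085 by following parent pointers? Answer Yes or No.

Yes

Ancestors of 4b67085 (commits reachable by following parents): {348d6d0, 4b67085, 5da9f9a, 6655f59, 6845b50, 9fa0af6, b513fc6, c035d17}.
6655f59 is in that set, so it is an ancestor of 4b67085.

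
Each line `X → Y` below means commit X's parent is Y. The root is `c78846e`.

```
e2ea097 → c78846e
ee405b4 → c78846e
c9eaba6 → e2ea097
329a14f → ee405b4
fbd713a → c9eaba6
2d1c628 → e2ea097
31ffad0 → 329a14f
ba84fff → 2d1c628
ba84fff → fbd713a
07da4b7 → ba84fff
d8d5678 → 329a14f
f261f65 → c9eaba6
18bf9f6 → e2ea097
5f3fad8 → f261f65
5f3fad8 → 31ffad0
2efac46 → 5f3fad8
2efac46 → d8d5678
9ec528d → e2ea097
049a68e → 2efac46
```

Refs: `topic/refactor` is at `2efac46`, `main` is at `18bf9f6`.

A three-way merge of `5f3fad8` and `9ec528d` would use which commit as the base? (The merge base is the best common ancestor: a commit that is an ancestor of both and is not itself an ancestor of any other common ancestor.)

e2ea097

Ancestors of 5f3fad8: {31ffad0, 329a14f, 5f3fad8, c78846e, c9eaba6, e2ea097, ee405b4, f261f65}.
Ancestors of 9ec528d: {9ec528d, c78846e, e2ea097}.
Common ancestors: {c78846e, e2ea097}.
Among these, e2ea097 is not an ancestor of any other common ancestor — it is the merge base.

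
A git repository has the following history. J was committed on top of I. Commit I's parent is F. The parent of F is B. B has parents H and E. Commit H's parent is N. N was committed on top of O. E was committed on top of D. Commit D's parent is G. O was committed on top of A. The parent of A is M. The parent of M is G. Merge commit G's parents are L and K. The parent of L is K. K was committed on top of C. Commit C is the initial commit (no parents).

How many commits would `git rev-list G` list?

4

Walking parent pointers from G: reachable set = {C, G, K, L}.
That is 4 commits.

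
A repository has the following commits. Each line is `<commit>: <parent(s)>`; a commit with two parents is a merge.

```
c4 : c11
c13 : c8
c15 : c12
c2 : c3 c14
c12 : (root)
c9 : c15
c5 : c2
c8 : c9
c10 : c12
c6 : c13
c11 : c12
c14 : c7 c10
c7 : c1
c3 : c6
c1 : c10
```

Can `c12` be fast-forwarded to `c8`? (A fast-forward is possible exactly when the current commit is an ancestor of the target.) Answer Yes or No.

A fast-forward from c12 to c8 is possible iff c12 is an ancestor of c8.
Ancestors of c8: {c12, c15, c8, c9}.
c12 is among them, so fast-forward is possible.

Yes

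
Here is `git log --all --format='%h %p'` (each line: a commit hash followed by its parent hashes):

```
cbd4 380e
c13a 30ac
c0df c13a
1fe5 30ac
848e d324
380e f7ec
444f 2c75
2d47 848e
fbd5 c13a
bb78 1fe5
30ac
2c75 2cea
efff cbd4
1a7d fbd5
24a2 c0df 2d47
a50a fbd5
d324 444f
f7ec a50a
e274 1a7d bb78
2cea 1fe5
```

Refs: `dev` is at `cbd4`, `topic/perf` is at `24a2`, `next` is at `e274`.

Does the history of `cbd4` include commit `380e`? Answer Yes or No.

Yes

Ancestors of cbd4 (commits reachable by following parents): {30ac, 380e, a50a, c13a, cbd4, f7ec, fbd5}.
380e is in that set, so it is an ancestor of cbd4.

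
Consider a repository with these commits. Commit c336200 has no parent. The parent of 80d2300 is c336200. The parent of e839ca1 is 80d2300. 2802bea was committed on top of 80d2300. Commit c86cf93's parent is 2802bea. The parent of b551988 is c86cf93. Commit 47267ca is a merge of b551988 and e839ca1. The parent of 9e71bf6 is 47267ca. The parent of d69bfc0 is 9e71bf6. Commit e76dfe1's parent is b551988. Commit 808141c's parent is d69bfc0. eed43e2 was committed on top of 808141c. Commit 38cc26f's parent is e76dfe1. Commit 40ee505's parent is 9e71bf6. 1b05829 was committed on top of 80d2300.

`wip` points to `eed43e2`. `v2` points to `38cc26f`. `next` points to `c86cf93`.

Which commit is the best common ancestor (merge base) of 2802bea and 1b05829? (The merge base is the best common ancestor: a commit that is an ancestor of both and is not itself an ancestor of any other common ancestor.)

Ancestors of 2802bea: {2802bea, 80d2300, c336200}.
Ancestors of 1b05829: {1b05829, 80d2300, c336200}.
Common ancestors: {80d2300, c336200}.
Among these, 80d2300 is not an ancestor of any other common ancestor — it is the merge base.

80d2300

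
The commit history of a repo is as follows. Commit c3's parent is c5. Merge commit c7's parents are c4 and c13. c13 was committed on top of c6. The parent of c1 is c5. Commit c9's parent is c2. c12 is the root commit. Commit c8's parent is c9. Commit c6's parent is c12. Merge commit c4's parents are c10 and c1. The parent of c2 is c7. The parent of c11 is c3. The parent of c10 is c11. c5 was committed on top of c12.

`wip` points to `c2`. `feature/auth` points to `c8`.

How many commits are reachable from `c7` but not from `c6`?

8

Reachable from c7: {c1, c10, c11, c12, c13, c3, c4, c5, c6, c7}.
Reachable from c6: {c12, c6}.
In c7's history but not c6's: {c1, c10, c11, c13, c3, c4, c5, c7} — 8 commits.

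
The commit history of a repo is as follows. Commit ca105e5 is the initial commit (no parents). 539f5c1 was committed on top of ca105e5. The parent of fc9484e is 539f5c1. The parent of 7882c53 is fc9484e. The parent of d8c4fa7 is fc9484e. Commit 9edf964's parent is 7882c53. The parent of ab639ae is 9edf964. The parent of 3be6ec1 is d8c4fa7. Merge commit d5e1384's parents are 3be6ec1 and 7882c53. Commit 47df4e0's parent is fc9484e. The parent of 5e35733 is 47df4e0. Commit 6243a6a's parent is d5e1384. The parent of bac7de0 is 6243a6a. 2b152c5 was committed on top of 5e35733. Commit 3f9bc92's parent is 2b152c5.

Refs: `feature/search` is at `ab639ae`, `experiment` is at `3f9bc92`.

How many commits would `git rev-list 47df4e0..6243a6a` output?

Reachable from 6243a6a: {3be6ec1, 539f5c1, 6243a6a, 7882c53, ca105e5, d5e1384, d8c4fa7, fc9484e}.
Reachable from 47df4e0: {47df4e0, 539f5c1, ca105e5, fc9484e}.
In 6243a6a's history but not 47df4e0's: {3be6ec1, 6243a6a, 7882c53, d5e1384, d8c4fa7} — 5 commits.

5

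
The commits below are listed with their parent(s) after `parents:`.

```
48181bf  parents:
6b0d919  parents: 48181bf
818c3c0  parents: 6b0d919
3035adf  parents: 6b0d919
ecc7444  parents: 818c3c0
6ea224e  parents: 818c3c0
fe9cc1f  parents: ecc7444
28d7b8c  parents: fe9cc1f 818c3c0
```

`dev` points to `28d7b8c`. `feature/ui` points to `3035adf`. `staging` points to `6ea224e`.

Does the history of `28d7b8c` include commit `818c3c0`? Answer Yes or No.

Ancestors of 28d7b8c (commits reachable by following parents): {28d7b8c, 48181bf, 6b0d919, 818c3c0, ecc7444, fe9cc1f}.
818c3c0 is in that set, so it is an ancestor of 28d7b8c.

Yes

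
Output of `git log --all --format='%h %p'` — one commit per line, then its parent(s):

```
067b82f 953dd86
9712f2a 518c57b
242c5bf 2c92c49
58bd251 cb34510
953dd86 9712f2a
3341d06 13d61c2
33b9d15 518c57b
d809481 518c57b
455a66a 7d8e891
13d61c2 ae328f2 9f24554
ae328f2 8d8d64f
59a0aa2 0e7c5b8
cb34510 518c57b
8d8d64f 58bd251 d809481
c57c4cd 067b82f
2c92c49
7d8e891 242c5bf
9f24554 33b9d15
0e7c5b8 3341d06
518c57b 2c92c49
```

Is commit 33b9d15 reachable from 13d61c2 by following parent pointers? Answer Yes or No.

Ancestors of 13d61c2 (commits reachable by following parents): {13d61c2, 2c92c49, 33b9d15, 518c57b, 58bd251, 8d8d64f, 9f24554, ae328f2, cb34510, d809481}.
33b9d15 is in that set, so it is an ancestor of 13d61c2.

Yes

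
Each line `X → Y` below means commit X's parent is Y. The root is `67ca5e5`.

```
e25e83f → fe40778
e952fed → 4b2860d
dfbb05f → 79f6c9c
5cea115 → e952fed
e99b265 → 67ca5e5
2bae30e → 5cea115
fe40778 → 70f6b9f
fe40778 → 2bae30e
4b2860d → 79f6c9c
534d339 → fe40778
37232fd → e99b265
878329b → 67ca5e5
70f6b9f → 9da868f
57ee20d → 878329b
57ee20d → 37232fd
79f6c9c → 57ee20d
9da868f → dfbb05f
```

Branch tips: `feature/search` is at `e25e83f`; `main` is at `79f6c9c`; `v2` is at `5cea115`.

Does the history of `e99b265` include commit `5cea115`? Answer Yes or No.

No

Ancestors of e99b265: {67ca5e5, e99b265}.
5cea115 is not in that set, so it is not an ancestor of e99b265.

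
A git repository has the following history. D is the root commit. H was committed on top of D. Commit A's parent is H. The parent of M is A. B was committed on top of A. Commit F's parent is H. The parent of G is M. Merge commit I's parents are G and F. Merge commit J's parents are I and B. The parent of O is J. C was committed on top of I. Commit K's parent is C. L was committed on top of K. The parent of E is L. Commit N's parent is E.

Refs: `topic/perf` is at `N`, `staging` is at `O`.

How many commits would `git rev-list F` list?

Walking parent pointers from F: reachable set = {D, F, H}.
That is 3 commits.

3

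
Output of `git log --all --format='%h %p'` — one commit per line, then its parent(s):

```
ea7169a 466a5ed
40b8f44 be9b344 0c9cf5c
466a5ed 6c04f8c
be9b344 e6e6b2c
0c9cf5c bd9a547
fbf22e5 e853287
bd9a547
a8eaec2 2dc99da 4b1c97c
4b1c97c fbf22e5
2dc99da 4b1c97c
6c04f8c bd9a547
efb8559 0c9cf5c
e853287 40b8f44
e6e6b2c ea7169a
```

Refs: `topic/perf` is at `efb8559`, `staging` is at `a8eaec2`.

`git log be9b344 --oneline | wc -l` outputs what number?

Walking parent pointers from be9b344: reachable set = {466a5ed, 6c04f8c, bd9a547, be9b344, e6e6b2c, ea7169a}.
That is 6 commits.

6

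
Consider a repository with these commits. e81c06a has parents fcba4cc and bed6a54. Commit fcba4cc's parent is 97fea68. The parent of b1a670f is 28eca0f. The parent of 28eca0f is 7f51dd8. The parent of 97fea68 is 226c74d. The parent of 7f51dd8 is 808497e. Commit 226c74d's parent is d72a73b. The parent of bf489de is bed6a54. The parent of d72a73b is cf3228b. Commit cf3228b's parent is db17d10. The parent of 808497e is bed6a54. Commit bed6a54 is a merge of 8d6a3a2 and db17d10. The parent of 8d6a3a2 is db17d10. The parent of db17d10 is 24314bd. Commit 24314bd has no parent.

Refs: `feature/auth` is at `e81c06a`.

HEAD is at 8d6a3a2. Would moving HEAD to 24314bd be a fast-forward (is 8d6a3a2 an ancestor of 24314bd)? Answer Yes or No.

A fast-forward from 8d6a3a2 to 24314bd is possible iff 8d6a3a2 is an ancestor of 24314bd.
Ancestors of 24314bd: {24314bd}.
8d6a3a2 is not among them, so fast-forward is not possible.

No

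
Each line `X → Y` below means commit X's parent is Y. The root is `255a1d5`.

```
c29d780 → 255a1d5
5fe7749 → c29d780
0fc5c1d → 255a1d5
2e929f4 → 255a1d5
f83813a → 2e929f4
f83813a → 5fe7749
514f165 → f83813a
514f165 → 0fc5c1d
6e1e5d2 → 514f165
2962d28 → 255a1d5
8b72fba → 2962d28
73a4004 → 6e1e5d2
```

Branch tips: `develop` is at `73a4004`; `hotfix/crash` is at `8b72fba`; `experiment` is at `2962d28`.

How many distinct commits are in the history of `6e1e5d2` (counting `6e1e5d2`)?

Walking parent pointers from 6e1e5d2: reachable set = {0fc5c1d, 255a1d5, 2e929f4, 514f165, 5fe7749, 6e1e5d2, c29d780, f83813a}.
That is 8 commits.

8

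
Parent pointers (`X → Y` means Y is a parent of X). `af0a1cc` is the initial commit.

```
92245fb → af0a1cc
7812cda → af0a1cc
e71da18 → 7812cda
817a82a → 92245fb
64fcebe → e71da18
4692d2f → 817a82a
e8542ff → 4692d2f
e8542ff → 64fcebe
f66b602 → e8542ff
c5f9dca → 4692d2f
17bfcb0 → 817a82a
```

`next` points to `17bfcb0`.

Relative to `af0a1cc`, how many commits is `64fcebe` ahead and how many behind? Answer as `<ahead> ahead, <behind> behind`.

Reachable from 64fcebe: {64fcebe, 7812cda, af0a1cc, e71da18}.
Reachable from af0a1cc: {af0a1cc}.
Only in 64fcebe's history (ahead): {64fcebe, 7812cda, e71da18} — 3.
Only in af0a1cc's history (behind): {} — 0.

3 ahead, 0 behind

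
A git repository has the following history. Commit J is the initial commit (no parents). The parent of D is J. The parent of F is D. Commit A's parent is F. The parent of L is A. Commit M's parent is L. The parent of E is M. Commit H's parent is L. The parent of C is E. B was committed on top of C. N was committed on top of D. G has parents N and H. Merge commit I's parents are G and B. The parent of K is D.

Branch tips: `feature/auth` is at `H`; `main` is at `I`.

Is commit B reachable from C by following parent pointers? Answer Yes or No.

No

Ancestors of C: {A, C, D, E, F, J, L, M}.
B is not in that set, so it is not an ancestor of C.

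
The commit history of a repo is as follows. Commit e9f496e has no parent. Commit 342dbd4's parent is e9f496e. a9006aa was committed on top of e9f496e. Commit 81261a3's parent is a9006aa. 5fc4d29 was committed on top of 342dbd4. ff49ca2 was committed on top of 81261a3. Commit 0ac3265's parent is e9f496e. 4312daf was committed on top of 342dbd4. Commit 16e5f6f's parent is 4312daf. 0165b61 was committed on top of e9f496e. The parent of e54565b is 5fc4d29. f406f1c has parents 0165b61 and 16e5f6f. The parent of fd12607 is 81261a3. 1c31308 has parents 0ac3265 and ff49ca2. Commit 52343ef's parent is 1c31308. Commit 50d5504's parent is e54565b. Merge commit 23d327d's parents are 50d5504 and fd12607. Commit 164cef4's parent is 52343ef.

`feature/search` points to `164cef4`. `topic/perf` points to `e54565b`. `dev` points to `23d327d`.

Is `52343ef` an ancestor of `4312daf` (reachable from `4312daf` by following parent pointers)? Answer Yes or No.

No

Ancestors of 4312daf: {342dbd4, 4312daf, e9f496e}.
52343ef is not in that set, so it is not an ancestor of 4312daf.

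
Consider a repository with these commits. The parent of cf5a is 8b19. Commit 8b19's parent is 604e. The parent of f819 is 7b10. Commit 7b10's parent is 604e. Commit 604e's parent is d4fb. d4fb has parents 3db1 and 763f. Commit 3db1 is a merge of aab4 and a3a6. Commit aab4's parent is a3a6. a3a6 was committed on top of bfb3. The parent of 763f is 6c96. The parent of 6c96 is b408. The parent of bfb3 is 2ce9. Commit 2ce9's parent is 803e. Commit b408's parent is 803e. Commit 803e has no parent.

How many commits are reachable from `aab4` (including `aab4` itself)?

5

Walking parent pointers from aab4: reachable set = {2ce9, 803e, a3a6, aab4, bfb3}.
That is 5 commits.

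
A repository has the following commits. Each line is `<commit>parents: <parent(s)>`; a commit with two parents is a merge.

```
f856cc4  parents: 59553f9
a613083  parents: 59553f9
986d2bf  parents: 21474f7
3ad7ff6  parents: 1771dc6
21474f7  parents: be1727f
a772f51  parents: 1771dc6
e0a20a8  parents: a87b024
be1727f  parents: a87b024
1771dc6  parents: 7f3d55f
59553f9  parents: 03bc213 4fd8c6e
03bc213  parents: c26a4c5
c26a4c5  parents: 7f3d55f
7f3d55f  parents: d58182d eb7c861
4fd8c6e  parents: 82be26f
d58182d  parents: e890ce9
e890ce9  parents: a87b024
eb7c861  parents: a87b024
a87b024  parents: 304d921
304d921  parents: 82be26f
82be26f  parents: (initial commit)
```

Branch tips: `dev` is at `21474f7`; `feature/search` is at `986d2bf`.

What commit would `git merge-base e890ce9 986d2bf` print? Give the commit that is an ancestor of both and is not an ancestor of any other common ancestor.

a87b024

Ancestors of e890ce9: {304d921, 82be26f, a87b024, e890ce9}.
Ancestors of 986d2bf: {21474f7, 304d921, 82be26f, 986d2bf, a87b024, be1727f}.
Common ancestors: {304d921, 82be26f, a87b024}.
Among these, a87b024 is not an ancestor of any other common ancestor — it is the merge base.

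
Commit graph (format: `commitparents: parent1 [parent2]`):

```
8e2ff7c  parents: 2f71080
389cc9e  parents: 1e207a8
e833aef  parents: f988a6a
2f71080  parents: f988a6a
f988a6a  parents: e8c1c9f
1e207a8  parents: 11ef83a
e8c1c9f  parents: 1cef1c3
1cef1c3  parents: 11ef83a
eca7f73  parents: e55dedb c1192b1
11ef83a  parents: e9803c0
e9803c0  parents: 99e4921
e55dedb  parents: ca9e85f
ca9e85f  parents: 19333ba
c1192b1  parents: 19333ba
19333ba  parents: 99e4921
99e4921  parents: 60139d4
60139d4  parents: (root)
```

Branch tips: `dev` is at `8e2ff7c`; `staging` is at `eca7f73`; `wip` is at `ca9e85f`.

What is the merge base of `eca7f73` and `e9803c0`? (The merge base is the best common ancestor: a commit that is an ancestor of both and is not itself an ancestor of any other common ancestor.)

99e4921

Ancestors of eca7f73: {19333ba, 60139d4, 99e4921, c1192b1, ca9e85f, e55dedb, eca7f73}.
Ancestors of e9803c0: {60139d4, 99e4921, e9803c0}.
Common ancestors: {60139d4, 99e4921}.
Among these, 99e4921 is not an ancestor of any other common ancestor — it is the merge base.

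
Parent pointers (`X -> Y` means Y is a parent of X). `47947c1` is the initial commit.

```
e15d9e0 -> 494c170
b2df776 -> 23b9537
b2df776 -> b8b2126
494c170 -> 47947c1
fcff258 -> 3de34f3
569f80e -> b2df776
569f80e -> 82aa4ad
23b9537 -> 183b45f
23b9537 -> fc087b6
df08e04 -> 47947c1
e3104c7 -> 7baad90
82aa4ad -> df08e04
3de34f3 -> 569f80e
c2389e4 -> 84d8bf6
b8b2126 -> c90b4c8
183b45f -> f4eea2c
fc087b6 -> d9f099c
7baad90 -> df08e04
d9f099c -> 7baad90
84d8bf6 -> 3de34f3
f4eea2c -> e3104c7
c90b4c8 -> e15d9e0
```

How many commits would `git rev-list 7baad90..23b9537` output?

6

Reachable from 23b9537: {183b45f, 23b9537, 47947c1, 7baad90, d9f099c, df08e04, e3104c7, f4eea2c, fc087b6}.
Reachable from 7baad90: {47947c1, 7baad90, df08e04}.
In 23b9537's history but not 7baad90's: {183b45f, 23b9537, d9f099c, e3104c7, f4eea2c, fc087b6} — 6 commits.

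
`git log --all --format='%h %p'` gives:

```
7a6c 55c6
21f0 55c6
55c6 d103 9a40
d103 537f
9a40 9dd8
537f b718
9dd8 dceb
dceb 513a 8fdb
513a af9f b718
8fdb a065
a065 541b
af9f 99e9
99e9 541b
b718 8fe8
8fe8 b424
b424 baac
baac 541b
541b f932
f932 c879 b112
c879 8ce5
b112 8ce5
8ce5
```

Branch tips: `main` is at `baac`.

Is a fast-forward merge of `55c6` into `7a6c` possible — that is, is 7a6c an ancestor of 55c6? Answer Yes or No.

A fast-forward from 7a6c to 55c6 is possible iff 7a6c is an ancestor of 55c6.
Ancestors of 55c6: {513a, 537f, 541b, 55c6, 8ce5, 8fdb, 8fe8, 99e9, 9a40, 9dd8, a065, af9f, b112, b424, b718, baac, c879, d103, dceb, f932}.
7a6c is not among them, so fast-forward is not possible.

No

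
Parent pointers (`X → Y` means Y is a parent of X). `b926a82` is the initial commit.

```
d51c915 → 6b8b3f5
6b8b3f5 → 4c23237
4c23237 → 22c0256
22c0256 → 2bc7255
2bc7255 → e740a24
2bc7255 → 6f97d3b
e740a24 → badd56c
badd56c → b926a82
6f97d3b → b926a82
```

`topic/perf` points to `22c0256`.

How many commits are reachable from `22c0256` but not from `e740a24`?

3

Reachable from 22c0256: {22c0256, 2bc7255, 6f97d3b, b926a82, badd56c, e740a24}.
Reachable from e740a24: {b926a82, badd56c, e740a24}.
In 22c0256's history but not e740a24's: {22c0256, 2bc7255, 6f97d3b} — 3 commits.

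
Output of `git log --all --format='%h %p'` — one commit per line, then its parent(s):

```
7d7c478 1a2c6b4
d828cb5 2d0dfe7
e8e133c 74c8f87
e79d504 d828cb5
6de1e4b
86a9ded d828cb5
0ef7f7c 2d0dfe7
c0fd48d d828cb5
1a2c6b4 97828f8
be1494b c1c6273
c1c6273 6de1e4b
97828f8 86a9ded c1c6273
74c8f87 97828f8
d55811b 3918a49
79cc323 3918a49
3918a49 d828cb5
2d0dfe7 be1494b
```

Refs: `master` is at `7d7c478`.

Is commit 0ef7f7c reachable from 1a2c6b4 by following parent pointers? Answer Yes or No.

No

Ancestors of 1a2c6b4: {1a2c6b4, 2d0dfe7, 6de1e4b, 86a9ded, 97828f8, be1494b, c1c6273, d828cb5}.
0ef7f7c is not in that set, so it is not an ancestor of 1a2c6b4.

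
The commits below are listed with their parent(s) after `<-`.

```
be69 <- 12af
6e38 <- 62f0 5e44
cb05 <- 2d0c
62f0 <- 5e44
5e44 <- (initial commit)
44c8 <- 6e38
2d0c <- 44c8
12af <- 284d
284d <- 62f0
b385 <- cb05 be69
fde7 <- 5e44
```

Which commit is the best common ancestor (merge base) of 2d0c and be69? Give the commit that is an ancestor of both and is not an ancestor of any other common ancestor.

Ancestors of 2d0c: {2d0c, 44c8, 5e44, 62f0, 6e38}.
Ancestors of be69: {12af, 284d, 5e44, 62f0, be69}.
Common ancestors: {5e44, 62f0}.
Among these, 62f0 is not an ancestor of any other common ancestor — it is the merge base.

62f0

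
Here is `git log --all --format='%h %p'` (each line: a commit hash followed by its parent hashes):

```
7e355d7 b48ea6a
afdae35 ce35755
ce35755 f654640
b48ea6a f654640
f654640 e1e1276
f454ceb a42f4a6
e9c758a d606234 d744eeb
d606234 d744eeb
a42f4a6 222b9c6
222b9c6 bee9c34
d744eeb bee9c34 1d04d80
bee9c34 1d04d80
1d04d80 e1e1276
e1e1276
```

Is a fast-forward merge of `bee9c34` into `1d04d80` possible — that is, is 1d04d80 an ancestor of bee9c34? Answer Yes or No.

Yes

A fast-forward from 1d04d80 to bee9c34 is possible iff 1d04d80 is an ancestor of bee9c34.
Ancestors of bee9c34: {1d04d80, bee9c34, e1e1276}.
1d04d80 is among them, so fast-forward is possible.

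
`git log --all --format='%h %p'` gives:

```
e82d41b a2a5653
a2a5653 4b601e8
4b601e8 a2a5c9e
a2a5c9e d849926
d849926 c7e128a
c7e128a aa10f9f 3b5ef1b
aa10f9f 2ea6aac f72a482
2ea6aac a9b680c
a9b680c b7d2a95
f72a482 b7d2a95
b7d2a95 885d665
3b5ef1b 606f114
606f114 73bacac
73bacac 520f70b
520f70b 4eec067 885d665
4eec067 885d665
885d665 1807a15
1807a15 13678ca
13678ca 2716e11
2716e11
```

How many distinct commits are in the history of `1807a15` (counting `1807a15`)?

Walking parent pointers from 1807a15: reachable set = {13678ca, 1807a15, 2716e11}.
That is 3 commits.

3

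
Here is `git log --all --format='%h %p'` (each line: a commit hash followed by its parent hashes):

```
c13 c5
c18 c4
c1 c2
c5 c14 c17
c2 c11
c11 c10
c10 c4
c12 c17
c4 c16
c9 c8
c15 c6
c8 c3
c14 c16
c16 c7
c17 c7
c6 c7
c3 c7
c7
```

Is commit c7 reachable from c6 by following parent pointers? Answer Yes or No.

Yes

Ancestors of c6 (commits reachable by following parents): {c6, c7}.
c7 is in that set, so it is an ancestor of c6.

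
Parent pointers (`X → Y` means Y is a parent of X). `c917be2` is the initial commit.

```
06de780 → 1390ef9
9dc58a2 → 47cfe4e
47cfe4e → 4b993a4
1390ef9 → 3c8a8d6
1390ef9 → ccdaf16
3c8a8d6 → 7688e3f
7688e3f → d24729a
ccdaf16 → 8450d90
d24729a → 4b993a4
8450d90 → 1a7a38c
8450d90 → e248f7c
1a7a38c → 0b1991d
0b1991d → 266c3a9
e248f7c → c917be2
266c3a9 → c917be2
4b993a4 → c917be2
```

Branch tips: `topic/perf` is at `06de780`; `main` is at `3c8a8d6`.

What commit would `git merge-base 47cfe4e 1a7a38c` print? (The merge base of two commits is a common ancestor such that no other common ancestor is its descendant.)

c917be2

Ancestors of 47cfe4e: {47cfe4e, 4b993a4, c917be2}.
Ancestors of 1a7a38c: {0b1991d, 1a7a38c, 266c3a9, c917be2}.
Common ancestors: {c917be2}.
The only common ancestor is c917be2, so it is the merge base.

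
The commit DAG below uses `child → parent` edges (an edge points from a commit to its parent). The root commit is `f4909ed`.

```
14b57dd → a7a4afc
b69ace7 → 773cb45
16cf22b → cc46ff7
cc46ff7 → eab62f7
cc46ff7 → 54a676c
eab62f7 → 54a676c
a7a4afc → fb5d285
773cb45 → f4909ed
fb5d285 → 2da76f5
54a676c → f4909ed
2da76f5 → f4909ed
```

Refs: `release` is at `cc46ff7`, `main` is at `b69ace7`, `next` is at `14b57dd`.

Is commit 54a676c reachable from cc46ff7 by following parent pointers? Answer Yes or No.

Yes

Ancestors of cc46ff7 (commits reachable by following parents): {54a676c, cc46ff7, eab62f7, f4909ed}.
54a676c is in that set, so it is an ancestor of cc46ff7.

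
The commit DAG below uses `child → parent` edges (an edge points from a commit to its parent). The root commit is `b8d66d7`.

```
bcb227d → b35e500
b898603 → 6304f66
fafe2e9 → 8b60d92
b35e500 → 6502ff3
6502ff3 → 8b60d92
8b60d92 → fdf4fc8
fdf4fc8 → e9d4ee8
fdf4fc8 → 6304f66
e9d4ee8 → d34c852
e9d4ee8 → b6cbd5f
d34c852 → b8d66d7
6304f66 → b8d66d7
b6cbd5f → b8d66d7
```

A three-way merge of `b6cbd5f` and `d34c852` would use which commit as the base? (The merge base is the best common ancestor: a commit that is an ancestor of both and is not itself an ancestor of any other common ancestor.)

Ancestors of b6cbd5f: {b6cbd5f, b8d66d7}.
Ancestors of d34c852: {b8d66d7, d34c852}.
Common ancestors: {b8d66d7}.
The only common ancestor is b8d66d7, so it is the merge base.

b8d66d7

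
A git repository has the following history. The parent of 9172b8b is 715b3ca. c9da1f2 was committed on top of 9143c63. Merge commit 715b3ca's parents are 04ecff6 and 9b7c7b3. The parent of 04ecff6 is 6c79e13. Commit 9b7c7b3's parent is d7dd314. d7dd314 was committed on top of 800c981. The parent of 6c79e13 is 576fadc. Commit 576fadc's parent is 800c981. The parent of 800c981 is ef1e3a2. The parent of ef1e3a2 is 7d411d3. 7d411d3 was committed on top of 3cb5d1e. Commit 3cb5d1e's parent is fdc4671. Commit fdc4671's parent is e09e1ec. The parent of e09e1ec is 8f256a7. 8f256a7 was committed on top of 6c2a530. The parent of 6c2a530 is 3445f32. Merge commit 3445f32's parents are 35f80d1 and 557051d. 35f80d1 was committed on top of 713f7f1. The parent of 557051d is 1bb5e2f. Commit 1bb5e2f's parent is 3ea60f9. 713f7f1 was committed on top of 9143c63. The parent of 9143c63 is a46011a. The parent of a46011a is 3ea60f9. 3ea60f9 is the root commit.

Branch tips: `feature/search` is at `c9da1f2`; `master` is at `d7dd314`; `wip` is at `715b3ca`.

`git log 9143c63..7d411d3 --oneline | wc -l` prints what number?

Reachable from 7d411d3: {1bb5e2f, 3445f32, 35f80d1, 3cb5d1e, 3ea60f9, 557051d, 6c2a530, 713f7f1, 7d411d3, 8f256a7, 9143c63, a46011a, e09e1ec, fdc4671}.
Reachable from 9143c63: {3ea60f9, 9143c63, a46011a}.
In 7d411d3's history but not 9143c63's: {1bb5e2f, 3445f32, 35f80d1, 3cb5d1e, 557051d, 6c2a530, 713f7f1, 7d411d3, 8f256a7, e09e1ec, fdc4671} — 11 commits.

11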